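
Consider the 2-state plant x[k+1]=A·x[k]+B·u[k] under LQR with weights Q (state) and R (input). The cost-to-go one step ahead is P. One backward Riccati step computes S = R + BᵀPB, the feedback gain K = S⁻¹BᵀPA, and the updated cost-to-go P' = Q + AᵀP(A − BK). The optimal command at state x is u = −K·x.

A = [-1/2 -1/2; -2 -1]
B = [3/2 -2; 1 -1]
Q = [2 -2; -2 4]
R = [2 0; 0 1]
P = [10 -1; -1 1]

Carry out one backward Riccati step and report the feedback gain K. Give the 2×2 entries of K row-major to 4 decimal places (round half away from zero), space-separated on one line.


-0.2203 -0.1342 0.0380 0.1266

BᵀP = [14.0000 -0.5000; -19.0000 1.0000]
S = R + BᵀPB = [2 0; 0 1] + [20.5000 -27.5000; -27.5000 37.0000] = [22.5000 -27.5000; -27.5000 38.0000]
BᵀPA = [-6.0000 -6.5000; 7.5000 8.5000]
K = S⁻¹·BᵀPA = [-0.2203 -0.1342; 0.0380 0.1266]
A−BK = [-0.0937 -0.0456; -1.7418 -0.7392]
AᵀP(A−BK) = [2.8937 1.2456; 1.2456 0.5519]
P' = Q + AᵀP(A−BK) = [4.8937 -0.7544; -0.7544 4.5519]
tr(P') = 9.4456


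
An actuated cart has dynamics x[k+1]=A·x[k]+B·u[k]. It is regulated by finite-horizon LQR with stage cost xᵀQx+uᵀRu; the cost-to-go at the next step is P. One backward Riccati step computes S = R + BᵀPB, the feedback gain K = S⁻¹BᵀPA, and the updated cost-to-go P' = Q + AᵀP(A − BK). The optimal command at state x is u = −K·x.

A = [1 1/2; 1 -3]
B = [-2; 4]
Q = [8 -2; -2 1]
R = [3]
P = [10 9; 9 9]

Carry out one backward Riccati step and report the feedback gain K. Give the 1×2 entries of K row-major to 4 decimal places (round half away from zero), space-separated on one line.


0.7907 -1.0698

BᵀP = [16.0000 18.0000]
S = R + BᵀPB = [3] + [40.0000] = [43.0000]
BᵀPA = [34.0000 -46.0000]
K = S⁻¹·BᵀPA = [0.7907 -1.0698]
A−BK = [2.5814 -1.6395; -2.1628 1.2791]
AᵀP(A−BK) = [10.1163 -8.1279; -8.1279 7.2907]
P' = Q + AᵀP(A−BK) = [18.1163 -10.1279; -10.1279 8.2907]
tr(P') = 26.4070


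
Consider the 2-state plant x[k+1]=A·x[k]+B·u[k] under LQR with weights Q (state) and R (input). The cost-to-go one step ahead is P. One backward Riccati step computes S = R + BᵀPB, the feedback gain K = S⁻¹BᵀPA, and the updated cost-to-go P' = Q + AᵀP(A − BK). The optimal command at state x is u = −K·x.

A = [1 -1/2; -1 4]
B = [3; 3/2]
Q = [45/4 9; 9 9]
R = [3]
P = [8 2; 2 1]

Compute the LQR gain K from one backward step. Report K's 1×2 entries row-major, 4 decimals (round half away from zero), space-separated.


0.2047 0.1732

BᵀP = [27.0000 7.5000]
S = R + BᵀPB = [3] + [92.2500] = [95.2500]
BᵀPA = [19.5000 16.5000]
K = S⁻¹·BᵀPA = [0.2047 0.1732]
A−BK = [0.3858 -1.0197; -1.3071 3.7402]
AᵀP(A−BK) = [1.0079 -2.3780; -2.3780 7.1417]
P' = Q + AᵀP(A−BK) = [12.2579 6.6220; 6.6220 16.1417]
tr(P') = 28.3996


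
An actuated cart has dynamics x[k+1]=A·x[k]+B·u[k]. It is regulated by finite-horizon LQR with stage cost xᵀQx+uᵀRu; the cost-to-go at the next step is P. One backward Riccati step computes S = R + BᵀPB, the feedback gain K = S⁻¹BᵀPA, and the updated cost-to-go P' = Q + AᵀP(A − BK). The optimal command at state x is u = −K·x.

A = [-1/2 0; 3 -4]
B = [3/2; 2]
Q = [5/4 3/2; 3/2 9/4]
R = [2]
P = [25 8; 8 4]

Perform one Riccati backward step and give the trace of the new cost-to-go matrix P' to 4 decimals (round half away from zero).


24.3548

BᵀP = [53.5000 20.0000]
S = R + BᵀPB = [2] + [120.2500] = [122.2500]
BᵀPA = [33.2500 -80.0000]
K = S⁻¹·BᵀPA = [0.2720 -0.6544]
A−BK = [-0.9080 0.9816; 2.4560 -2.6912]
AᵀP(A−BK) = [9.2065 -10.2413; -10.2413 11.6483]
P' = Q + AᵀP(A−BK) = [10.4565 -8.7413; -8.7413 13.8983]
tr(P') = 24.3548


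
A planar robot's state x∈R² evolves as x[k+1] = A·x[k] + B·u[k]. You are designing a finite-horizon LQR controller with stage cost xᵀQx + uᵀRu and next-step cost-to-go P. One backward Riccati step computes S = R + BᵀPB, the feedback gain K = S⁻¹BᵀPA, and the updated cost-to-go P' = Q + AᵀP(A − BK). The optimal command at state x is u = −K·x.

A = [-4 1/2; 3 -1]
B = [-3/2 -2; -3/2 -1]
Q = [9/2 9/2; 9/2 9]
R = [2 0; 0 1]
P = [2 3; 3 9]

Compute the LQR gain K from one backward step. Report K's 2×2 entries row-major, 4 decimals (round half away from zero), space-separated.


-1.3418 0.4051 0.9093 -0.0622

BᵀP = [-7.5000 -18.0000; -7.0000 -15.0000]
S = R + BᵀPB = [2 0; 0 1] + [38.2500 33.0000; 33.0000 29.0000] = [40.2500 33.0000; 33.0000 30.0000]
BᵀPA = [-24.0000 14.2500; -17.0000 11.5000]
K = S⁻¹·BᵀPA = [-1.3418 0.4051; 0.9093 -0.0622]
A−BK = [-4.1941 0.9831; 1.8966 -0.4546]
AᵀP(A−BK) = [24.2553 -5.8365; -5.8365 1.4436]
P' = Q + AᵀP(A−BK) = [28.7553 -1.3365; -1.3365 10.4436]
tr(P') = 39.1988


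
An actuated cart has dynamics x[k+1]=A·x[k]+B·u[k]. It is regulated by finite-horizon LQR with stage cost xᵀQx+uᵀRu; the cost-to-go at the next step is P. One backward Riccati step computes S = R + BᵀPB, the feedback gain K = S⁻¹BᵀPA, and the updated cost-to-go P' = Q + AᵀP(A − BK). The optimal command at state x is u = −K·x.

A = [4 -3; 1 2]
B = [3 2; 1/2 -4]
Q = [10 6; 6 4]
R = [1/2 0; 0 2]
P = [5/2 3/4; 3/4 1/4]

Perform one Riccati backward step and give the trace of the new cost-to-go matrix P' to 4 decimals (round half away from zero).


15.2869

BᵀP = [7.8750 2.3750; 2.0000 0.5000]
S = R + BᵀPB = [1/2 0; 0 2] + [24.8125 6.2500; 6.2500 2.0000] = [25.3125 6.2500; 6.2500 4.0000]
BᵀPA = [33.8750 -18.8750; 8.5000 -5.0000]
K = S⁻¹·BᵀPA = [1.3246 -0.7116; 0.0553 -0.1382]
A−BK = [-0.0844 -0.5889; 0.5588 1.8030]
AᵀP(A−BK) = [0.9085 -0.4714; -0.4714 0.3784]
P' = Q + AᵀP(A−BK) = [10.9085 5.5286; 5.5286 4.3784]
tr(P') = 15.2869


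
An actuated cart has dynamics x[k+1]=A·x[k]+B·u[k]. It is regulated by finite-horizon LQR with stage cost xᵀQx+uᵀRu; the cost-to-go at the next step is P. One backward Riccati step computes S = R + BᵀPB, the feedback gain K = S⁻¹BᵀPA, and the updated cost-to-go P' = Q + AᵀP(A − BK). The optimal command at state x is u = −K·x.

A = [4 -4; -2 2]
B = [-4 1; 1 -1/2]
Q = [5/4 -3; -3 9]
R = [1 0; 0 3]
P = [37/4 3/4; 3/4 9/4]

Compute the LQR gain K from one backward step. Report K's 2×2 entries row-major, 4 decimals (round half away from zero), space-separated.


BᵀP = [-36.2500 -0.7500; 8.8750 -0.3750]
S = R + BᵀPB = [1 0; 0 3] + [144.2500 -35.8750; -35.8750 9.0625] = [145.2500 -35.8750; -35.8750 12.0625]
BᵀPA = [-143.5000 143.5000; 36.2500 -36.2500]
K = S⁻¹·BᵀPA = [-0.9257 0.9257; 0.2521 -0.2521]
A−BK = [0.0452 -0.0452; -0.9483 0.9483]
AᵀP(A−BK) = [3.0254 -3.0254; -3.0254 3.0254]
P' = Q + AᵀP(A−BK) = [4.2754 -6.0254; -6.0254 12.0254]
tr(P') = 16.3008

-0.9257 0.9257 0.2521 -0.2521


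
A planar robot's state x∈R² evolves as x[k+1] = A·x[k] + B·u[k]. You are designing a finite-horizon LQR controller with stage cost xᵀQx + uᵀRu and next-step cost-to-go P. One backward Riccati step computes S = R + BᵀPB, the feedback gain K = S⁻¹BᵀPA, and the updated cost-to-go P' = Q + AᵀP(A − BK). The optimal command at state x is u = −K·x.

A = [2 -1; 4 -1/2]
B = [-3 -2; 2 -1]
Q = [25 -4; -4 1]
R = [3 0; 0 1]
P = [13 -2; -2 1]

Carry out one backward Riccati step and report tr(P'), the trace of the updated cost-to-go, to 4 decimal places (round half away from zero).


30.8729

BᵀP = [-43.0000 8.0000; -24.0000 3.0000]
S = R + BᵀPB = [3 0; 0 1] + [145.0000 78.0000; 78.0000 45.0000] = [148.0000 78.0000; 78.0000 46.0000]
BᵀPA = [-54.0000 39.0000; -36.0000 22.5000]
K = S⁻¹·BᵀPA = [0.4475 0.0539; -1.5414 0.3978]
A−BK = [0.2597 -0.0428; 1.5635 -0.2099]
AᵀP(A−BK) = [4.6740 -0.7707; -0.7707 0.1989]
P' = Q + AᵀP(A−BK) = [29.6740 -4.7707; -4.7707 1.1989]
tr(P') = 30.8729


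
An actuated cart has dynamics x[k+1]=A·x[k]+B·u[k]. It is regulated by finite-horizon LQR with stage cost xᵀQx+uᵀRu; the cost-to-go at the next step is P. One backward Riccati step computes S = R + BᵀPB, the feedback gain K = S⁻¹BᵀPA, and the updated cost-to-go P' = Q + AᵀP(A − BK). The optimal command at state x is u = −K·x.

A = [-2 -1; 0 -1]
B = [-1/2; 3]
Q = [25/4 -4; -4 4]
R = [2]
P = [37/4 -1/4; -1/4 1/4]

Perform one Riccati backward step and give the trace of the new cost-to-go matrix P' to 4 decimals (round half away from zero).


BᵀP = [-5.3750 0.8750]
S = R + BᵀPB = [2] + [5.3125] = [7.3125]
BᵀPA = [10.7500 4.5000]
K = S⁻¹·BᵀPA = [1.4701 0.6154]
A−BK = [-1.2650 -0.6923; -4.4103 -2.8462]
AᵀP(A−BK) = [21.1966 11.3846; 11.3846 6.2308]
P' = Q + AᵀP(A−BK) = [27.4466 7.3846; 7.3846 10.2308]
tr(P') = 37.6774

37.6774


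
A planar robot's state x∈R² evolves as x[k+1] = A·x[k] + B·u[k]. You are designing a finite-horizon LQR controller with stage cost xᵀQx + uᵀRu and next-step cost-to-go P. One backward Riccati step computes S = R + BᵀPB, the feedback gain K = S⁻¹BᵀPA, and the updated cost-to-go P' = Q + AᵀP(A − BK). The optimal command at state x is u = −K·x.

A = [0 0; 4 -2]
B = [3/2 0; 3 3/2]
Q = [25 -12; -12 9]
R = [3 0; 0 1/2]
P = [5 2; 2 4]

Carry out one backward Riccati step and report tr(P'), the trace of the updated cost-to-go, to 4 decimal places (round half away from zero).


37.3773

BᵀP = [13.5000 15.0000; 3.0000 6.0000]
S = R + BᵀPB = [3 0; 0 1/2] + [65.2500 22.5000; 22.5000 9.0000] = [68.2500 22.5000; 22.5000 9.5000]
BᵀPA = [60.0000 -30.0000; 24.0000 -12.0000]
K = S⁻¹·BᵀPA = [0.2111 -0.1055; 2.0264 -1.0132]
A−BK = [-0.3166 0.1583; 0.3272 -0.1636]
AᵀP(A−BK) = [2.7018 -1.3509; -1.3509 0.6755]
P' = Q + AᵀP(A−BK) = [27.7018 -13.3509; -13.3509 9.6755]
tr(P') = 37.3773


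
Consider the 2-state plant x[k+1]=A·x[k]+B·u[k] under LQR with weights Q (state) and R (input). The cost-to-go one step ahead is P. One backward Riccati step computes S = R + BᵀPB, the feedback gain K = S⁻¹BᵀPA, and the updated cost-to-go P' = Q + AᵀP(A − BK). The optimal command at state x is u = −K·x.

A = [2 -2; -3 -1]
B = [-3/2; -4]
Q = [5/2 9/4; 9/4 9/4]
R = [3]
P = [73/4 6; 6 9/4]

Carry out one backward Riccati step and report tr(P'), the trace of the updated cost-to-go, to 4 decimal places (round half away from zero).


13.7358

BᵀP = [-51.3750 -18.0000]
S = R + BᵀPB = [3] + [149.0625] = [152.0625]
BᵀPA = [-48.7500 120.7500]
K = S⁻¹·BᵀPA = [-0.3206 0.7941]
A−BK = [1.5191 -0.8089; -4.2824 2.1763]
AᵀP(A−BK) = [5.6211 -3.5385; -3.5385 3.3647]
P' = Q + AᵀP(A−BK) = [8.1211 -1.2885; -1.2885 5.6147]
tr(P') = 13.7358


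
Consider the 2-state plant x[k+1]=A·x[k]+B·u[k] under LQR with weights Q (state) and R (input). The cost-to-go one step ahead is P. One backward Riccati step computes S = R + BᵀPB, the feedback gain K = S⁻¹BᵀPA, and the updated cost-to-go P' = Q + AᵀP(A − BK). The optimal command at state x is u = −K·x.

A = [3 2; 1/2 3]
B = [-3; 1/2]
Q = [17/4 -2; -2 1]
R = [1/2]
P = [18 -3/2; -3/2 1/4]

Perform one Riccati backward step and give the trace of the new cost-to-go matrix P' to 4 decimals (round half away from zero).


BᵀP = [-54.7500 4.6250]
S = R + BᵀPB = [1/2] + [166.5625] = [167.0625]
BᵀPA = [-161.9375 -95.6250]
K = S⁻¹·BᵀPA = [-0.9693 -0.5724]
A−BK = [0.0920 0.2828; 0.9847 3.2862]
AᵀP(A−BK) = [0.5928 0.6835; 0.6835 1.5152]
P' = Q + AᵀP(A−BK) = [4.8428 -1.3165; -1.3165 2.5152]
tr(P') = 7.3579

7.3579


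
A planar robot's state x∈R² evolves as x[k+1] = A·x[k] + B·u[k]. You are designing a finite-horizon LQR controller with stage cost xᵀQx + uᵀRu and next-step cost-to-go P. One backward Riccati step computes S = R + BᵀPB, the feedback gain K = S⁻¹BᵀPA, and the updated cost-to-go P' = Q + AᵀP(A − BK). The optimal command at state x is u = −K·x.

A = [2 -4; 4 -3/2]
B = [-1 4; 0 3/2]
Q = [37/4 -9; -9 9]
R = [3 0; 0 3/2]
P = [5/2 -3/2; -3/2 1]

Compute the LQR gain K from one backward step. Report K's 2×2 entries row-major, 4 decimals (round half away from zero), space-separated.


BᵀP = [-2.5000 1.5000; 7.7500 -4.5000]
S = R + BᵀPB = [3 0; 0 3/2] + [2.5000 -7.7500; -7.7500 24.2500] = [5.5000 -7.7500; -7.7500 25.7500]
BᵀPA = [1.0000 7.7500; -2.5000 -24.2500]
K = S⁻¹·BᵀPA = [0.0782 0.1425; -0.0736 -0.8989]
A−BK = [2.3724 -0.2621; 4.1103 -0.1517]
AᵀP(A−BK) = [1.7379 0.1103; 0.1103 1.3483]
P' = Q + AᵀP(A−BK) = [10.9879 -8.8897; -8.8897 10.3483]
tr(P') = 21.3362

0.0782 0.1425 -0.0736 -0.8989


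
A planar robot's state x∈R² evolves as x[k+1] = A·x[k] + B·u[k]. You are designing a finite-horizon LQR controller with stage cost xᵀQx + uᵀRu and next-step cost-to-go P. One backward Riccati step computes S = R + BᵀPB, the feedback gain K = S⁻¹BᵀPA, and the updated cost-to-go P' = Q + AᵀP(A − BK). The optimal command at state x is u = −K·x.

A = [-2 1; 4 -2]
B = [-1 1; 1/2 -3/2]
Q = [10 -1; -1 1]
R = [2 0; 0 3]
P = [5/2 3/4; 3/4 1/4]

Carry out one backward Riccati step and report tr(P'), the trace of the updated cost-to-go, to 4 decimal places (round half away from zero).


12.3155

BᵀP = [-2.1250 -0.6250; 1.3750 0.3750]
S = R + BᵀPB = [2 0; 0 3] + [1.8125 -1.1875; -1.1875 0.8125] = [3.8125 -1.1875; -1.1875 3.8125]
BᵀPA = [1.7500 -0.8750; -1.2500 0.6250]
K = S⁻¹·BᵀPA = [0.3952 -0.1976; -0.2048 0.1024]
A−BK = [-1.4000 0.7000; 3.4952 -1.7476]
AᵀP(A−BK) = [1.0524 -0.5262; -0.5262 0.2631]
P' = Q + AᵀP(A−BK) = [11.0524 -1.5262; -1.5262 1.2631]
tr(P') = 12.3155


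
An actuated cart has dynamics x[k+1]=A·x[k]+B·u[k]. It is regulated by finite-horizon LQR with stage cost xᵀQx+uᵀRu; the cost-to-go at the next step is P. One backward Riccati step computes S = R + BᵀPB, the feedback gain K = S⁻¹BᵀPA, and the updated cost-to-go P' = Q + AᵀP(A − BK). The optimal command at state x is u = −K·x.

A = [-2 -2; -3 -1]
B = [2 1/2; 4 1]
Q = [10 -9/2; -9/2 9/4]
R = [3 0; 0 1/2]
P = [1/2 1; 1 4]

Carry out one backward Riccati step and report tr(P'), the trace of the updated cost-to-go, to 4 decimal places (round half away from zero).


BᵀP = [5.0000 18.0000; 1.2500 4.5000]
S = R + BᵀPB = [3 0; 0 1/2] + [82.0000 20.5000; 20.5000 5.1250] = [85.0000 20.5000; 20.5000 5.6250]
BᵀPA = [-64.0000 -28.0000; -16.0000 -7.0000]
K = S⁻¹·BᵀPA = [-0.5529 -0.2419; -0.8294 -0.3629]
A−BK = [-0.4795 -1.3348; 0.0410 0.3305]
AᵀP(A−BK) = [1.3434 0.7127; 0.7127 0.6868]
P' = Q + AᵀP(A−BK) = [11.3434 -3.7873; -3.7873 2.9368]
tr(P') = 14.2802

14.2802


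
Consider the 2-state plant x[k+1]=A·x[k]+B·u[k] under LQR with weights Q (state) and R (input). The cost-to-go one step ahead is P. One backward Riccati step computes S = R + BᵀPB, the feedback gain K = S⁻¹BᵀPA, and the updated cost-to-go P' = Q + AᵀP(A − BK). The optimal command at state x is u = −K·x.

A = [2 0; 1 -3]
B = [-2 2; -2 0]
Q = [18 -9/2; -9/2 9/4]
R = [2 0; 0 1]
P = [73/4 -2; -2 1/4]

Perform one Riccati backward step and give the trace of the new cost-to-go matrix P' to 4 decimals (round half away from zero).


BᵀP = [-32.5000 3.5000; 36.5000 -4.0000]
S = R + BᵀPB = [2 0; 0 1] + [58.0000 -65.0000; -65.0000 73.0000] = [60.0000 -65.0000; -65.0000 74.0000]
BᵀPA = [-61.5000 -10.5000; 69.0000 12.0000]
K = S⁻¹·BᵀPA = [-0.3070 0.0140; 0.6628 0.1744]
A−BK = [0.0605 -0.3209; 0.3860 -2.9721]
AᵀP(A−BK) = [0.6384 0.0733; 0.0733 0.3035]
P' = Q + AᵀP(A−BK) = [18.6384 -4.4267; -4.4267 2.5535]
tr(P') = 21.1919

21.1919


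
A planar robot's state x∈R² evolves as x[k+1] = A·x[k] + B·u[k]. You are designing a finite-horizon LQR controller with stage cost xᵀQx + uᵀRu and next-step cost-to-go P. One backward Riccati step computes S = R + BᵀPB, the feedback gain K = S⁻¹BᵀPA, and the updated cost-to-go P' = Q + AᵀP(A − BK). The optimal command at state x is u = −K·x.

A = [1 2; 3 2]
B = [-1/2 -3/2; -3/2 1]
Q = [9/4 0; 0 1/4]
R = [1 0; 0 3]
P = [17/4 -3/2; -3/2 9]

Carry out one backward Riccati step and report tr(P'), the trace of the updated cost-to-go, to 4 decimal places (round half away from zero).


10.2996

BᵀP = [0.1250 -12.7500; -7.8750 11.2500]
S = R + BᵀPB = [1 0; 0 3] + [19.0625 -12.9375; -12.9375 23.0625] = [20.0625 -12.9375; -12.9375 26.0625]
BᵀPA = [-38.1250 -25.2500; 25.8750 6.7500]
K = S⁻¹·BᵀPA = [-1.8534 -1.6055; 0.0728 -0.5380]
A−BK = [0.1825 0.3903; 0.1472 0.1297]
AᵀP(A−BK) = [3.7068 3.2110; 3.2110 4.0928]
P' = Q + AᵀP(A−BK) = [5.9568 3.2110; 3.2110 4.3428]
tr(P') = 10.2996


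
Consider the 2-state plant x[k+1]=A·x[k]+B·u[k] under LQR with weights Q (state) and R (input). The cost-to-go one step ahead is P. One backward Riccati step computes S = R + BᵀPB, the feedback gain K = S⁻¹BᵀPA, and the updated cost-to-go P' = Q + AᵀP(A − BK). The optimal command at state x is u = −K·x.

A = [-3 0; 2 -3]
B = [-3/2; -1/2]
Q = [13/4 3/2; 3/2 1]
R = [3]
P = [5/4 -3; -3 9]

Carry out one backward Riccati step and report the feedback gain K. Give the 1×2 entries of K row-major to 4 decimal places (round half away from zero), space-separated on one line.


BᵀP = [-0.3750 0.0000]
S = R + BᵀPB = [3] + [0.5625] = [3.5625]
BᵀPA = [1.1250 0.0000]
K = S⁻¹·BᵀPA = [0.3158 0.0000]
A−BK = [-2.5263 0.0000; 2.1579 -3.0000]
AᵀP(A−BK) = [82.8947 -81.0000; -81.0000 81.0000]
P' = Q + AᵀP(A−BK) = [86.1447 -79.5000; -79.5000 82.0000]
tr(P') = 168.1447

0.3158 0.0000


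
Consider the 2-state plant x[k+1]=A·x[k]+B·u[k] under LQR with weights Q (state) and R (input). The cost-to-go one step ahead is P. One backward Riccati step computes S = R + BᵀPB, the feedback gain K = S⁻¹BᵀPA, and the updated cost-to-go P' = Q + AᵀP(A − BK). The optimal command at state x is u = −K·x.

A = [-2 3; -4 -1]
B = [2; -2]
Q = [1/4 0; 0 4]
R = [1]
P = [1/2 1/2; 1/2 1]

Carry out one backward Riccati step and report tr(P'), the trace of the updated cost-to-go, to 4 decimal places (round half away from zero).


27.0833

BᵀP = [0.0000 -1.0000]
S = R + BᵀPB = [1] + [2.0000] = [3.0000]
BᵀPA = [4.0000 1.0000]
K = S⁻¹·BᵀPA = [1.3333 0.3333]
A−BK = [-4.6667 2.3333; -1.3333 -0.3333]
AᵀP(A−BK) = [20.6667 -5.3333; -5.3333 2.1667]
P' = Q + AᵀP(A−BK) = [20.9167 -5.3333; -5.3333 6.1667]
tr(P') = 27.0833


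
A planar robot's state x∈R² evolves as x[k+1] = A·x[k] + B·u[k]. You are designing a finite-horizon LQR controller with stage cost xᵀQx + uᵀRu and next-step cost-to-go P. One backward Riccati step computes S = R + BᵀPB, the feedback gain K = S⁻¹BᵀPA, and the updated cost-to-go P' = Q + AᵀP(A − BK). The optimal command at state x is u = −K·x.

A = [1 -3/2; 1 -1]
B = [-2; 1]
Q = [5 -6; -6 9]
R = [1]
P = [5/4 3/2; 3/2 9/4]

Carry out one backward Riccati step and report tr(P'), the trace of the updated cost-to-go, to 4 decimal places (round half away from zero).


BᵀP = [-1.0000 -0.7500]
S = R + BᵀPB = [1] + [1.2500] = [2.2500]
BᵀPA = [-1.7500 2.2500]
K = S⁻¹·BᵀPA = [-0.7778 1.0000]
A−BK = [-0.5556 0.5000; 1.7778 -2.0000]
AᵀP(A−BK) = [5.1389 -6.1250; -6.1250 7.3125]
P' = Q + AᵀP(A−BK) = [10.1389 -12.1250; -12.1250 16.3125]
tr(P') = 26.4514

26.4514


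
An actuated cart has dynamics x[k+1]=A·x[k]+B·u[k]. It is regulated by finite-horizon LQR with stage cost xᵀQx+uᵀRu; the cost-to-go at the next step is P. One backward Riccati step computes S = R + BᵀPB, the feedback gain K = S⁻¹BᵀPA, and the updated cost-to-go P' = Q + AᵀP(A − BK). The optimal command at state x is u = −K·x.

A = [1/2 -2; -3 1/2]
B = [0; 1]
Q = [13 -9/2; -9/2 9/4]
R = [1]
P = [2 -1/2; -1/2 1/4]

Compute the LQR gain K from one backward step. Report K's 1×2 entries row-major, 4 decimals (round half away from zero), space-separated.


-0.8000 0.9000

BᵀP = [-0.5000 0.2500]
S = R + BᵀPB = [1] + [0.2500] = [1.2500]
BᵀPA = [-1.0000 1.1250]
K = S⁻¹·BᵀPA = [-0.8000 0.9000]
A−BK = [0.5000 -2.0000; -2.2000 -0.4000]
AᵀP(A−BK) = [3.4500 -4.6000; -4.6000 8.0500]
P' = Q + AᵀP(A−BK) = [16.4500 -9.1000; -9.1000 10.3000]
tr(P') = 26.7500


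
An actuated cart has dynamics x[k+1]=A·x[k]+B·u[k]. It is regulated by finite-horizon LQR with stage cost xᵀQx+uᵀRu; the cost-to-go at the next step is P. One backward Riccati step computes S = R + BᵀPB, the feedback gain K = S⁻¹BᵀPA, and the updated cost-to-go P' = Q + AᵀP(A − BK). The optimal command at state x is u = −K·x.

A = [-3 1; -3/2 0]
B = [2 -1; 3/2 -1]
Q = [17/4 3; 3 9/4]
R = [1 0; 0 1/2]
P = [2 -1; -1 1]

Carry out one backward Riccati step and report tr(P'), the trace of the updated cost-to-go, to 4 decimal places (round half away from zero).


BᵀP = [2.5000 -0.5000; -1.0000 0.0000]
S = R + BᵀPB = [1 0; 0 1/2] + [4.2500 -2.0000; -2.0000 1.0000] = [5.2500 -2.0000; -2.0000 1.5000]
BᵀPA = [-6.7500 2.5000; 3.0000 -1.0000]
K = S⁻¹·BᵀPA = [-1.0645 0.4516; 0.5806 -0.0645]
A−BK = [-0.2903 0.0323; 0.6774 -0.7419]
AᵀP(A−BK) = [2.3226 -1.2581; -1.2581 0.8065]
P' = Q + AᵀP(A−BK) = [6.5726 1.7419; 1.7419 3.0565]
tr(P') = 9.6290

9.6290


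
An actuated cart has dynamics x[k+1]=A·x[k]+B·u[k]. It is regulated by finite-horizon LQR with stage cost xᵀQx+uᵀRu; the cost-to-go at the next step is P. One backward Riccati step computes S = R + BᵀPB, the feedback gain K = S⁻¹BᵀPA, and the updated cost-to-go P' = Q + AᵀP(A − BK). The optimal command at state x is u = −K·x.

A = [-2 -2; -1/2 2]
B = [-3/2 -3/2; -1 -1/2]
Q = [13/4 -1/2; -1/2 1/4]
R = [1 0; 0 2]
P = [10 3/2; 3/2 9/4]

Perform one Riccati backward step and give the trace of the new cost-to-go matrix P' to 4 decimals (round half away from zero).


BᵀP = [-16.5000 -4.5000; -15.7500 -3.3750]
S = R + BᵀPB = [1 0; 0 2] + [29.2500 27.0000; 27.0000 25.3125] = [30.2500 27.0000; 27.0000 27.3125]
BᵀPA = [35.2500 24.0000; 33.1875 24.7500]
K = S⁻¹·BᵀPA = [0.6862 -0.1312; 0.5367 1.0358]
A−BK = [-0.1656 -0.6430; 0.4546 2.3868]
AᵀP(A−BK) = [1.5604 3.4965; 3.4965 14.5109]
P' = Q + AᵀP(A−BK) = [4.8104 2.9965; 2.9965 14.7609]
tr(P') = 19.5712

19.5712


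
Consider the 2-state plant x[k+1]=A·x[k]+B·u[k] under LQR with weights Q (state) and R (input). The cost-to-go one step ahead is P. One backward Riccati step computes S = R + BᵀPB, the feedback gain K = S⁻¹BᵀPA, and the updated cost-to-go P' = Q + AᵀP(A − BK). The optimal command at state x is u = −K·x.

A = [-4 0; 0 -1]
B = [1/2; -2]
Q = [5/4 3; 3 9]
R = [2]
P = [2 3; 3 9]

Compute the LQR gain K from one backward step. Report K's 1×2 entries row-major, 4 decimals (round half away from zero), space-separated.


0.6154 0.5077

BᵀP = [-5.0000 -16.5000]
S = R + BᵀPB = [2] + [30.5000] = [32.5000]
BᵀPA = [20.0000 16.5000]
K = S⁻¹·BᵀPA = [0.6154 0.5077]
A−BK = [-4.3077 -0.2538; 1.2308 0.0154]
AᵀP(A−BK) = [19.6923 1.8462; 1.8462 0.6231]
P' = Q + AᵀP(A−BK) = [20.9423 4.8462; 4.8462 9.6231]
tr(P') = 30.5654


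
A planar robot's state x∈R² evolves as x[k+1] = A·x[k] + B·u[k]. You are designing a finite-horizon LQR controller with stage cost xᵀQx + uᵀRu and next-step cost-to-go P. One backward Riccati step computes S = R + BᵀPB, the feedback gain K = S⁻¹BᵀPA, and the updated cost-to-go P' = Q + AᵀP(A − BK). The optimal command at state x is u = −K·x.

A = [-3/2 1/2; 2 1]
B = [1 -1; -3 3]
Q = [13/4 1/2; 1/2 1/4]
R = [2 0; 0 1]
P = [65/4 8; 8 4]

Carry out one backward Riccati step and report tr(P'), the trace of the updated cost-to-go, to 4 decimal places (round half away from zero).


BᵀP = [-7.7500 -4.0000; 7.7500 4.0000]
S = R + BᵀPB = [2 0; 0 1] + [4.2500 -4.2500; -4.2500 4.2500] = [6.2500 -4.2500; -4.2500 5.2500]
BᵀPA = [3.6250 -7.8750; -3.6250 7.8750]
K = S⁻¹·BᵀPA = [0.2458 -0.5339; -0.4915 1.0678]
A−BK = [-2.2373 2.1017; 4.2119 -3.8051]
AᵀP(A−BK) = [1.8898 -2.3814; -2.3814 3.4492]
P' = Q + AᵀP(A−BK) = [5.1398 -1.8814; -1.8814 3.6992]
tr(P') = 8.8390

8.8390


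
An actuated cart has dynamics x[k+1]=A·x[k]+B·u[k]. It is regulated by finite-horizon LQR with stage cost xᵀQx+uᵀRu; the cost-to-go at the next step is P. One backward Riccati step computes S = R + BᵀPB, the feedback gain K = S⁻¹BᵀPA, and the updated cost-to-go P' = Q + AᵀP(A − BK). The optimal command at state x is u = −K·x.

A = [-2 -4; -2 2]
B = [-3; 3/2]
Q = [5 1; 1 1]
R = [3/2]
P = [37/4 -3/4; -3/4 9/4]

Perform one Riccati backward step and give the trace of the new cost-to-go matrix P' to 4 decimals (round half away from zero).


26.2330

BᵀP = [-28.8750 5.6250]
S = R + BᵀPB = [3/2] + [95.0625] = [96.5625]
BᵀPA = [46.5000 126.7500]
K = S⁻¹·BᵀPA = [0.4816 1.3126]
A−BK = [-0.5553 -0.0621; -2.7223 0.0311]
AᵀP(A−BK) = [17.6078 0.9631; 0.9631 2.6252]
P' = Q + AᵀP(A−BK) = [22.6078 1.9631; 1.9631 3.6252]
tr(P') = 26.2330


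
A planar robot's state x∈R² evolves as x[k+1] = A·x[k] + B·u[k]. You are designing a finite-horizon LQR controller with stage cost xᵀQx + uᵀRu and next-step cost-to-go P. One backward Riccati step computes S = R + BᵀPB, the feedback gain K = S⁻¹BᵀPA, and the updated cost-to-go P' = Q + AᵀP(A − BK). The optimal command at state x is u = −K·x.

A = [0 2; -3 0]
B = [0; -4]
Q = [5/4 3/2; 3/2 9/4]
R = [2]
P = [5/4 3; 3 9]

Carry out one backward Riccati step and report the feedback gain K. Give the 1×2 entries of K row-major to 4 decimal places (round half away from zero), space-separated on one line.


BᵀP = [-12.0000 -36.0000]
S = R + BᵀPB = [2] + [144.0000] = [146.0000]
BᵀPA = [108.0000 -24.0000]
K = S⁻¹·BᵀPA = [0.7397 -0.1644]
A−BK = [0.0000 2.0000; -0.0411 -0.6575]
AᵀP(A−BK) = [1.1096 -0.2466; -0.2466 1.0548]
P' = Q + AᵀP(A−BK) = [2.3596 1.2534; 1.2534 3.3048]
tr(P') = 5.6644

0.7397 -0.1644


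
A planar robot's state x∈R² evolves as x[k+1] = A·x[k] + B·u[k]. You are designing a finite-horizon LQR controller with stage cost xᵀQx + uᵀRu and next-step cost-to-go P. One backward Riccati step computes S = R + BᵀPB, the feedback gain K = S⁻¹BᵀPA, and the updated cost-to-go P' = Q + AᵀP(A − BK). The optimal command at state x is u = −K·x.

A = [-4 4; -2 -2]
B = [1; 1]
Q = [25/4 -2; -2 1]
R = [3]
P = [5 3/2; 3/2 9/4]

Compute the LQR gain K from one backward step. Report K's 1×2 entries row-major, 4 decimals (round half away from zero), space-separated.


BᵀP = [6.5000 3.7500]
S = R + BᵀPB = [3] + [10.2500] = [13.2500]
BᵀPA = [-33.5000 18.5000]
K = S⁻¹·BᵀPA = [-2.5283 1.3962]
A−BK = [-1.4717 2.6038; 0.5283 -3.3962]
AᵀP(A−BK) = [28.3019 -24.2264; -24.2264 39.1698]
P' = Q + AᵀP(A−BK) = [34.5519 -26.2264; -26.2264 40.1698]
tr(P') = 74.7217

-2.5283 1.3962


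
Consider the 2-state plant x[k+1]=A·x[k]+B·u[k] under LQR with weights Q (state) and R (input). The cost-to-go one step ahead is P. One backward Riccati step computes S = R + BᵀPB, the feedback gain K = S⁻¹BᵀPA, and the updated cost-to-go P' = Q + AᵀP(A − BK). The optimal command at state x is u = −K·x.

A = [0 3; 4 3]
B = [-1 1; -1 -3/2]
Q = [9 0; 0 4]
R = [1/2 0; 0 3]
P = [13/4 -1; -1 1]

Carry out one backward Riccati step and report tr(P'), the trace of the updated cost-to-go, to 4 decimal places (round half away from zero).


BᵀP = [-2.2500 0.0000; 4.7500 -2.5000]
S = R + BᵀPB = [1/2 0; 0 3] + [2.2500 -2.2500; -2.2500 8.5000] = [2.7500 -2.2500; -2.2500 11.5000]
BᵀPA = [0.0000 -6.7500; -10.0000 6.7500]
K = S⁻¹·BᵀPA = [-0.8471 -2.3506; -1.0353 0.1271]
A−BK = [0.1882 0.5224; 1.6000 0.8400]
AᵀP(A−BK) = [5.6471 1.2706; 1.2706 3.5259]
P' = Q + AᵀP(A−BK) = [14.6471 1.2706; 1.2706 7.5259]
tr(P') = 22.1729

22.1729


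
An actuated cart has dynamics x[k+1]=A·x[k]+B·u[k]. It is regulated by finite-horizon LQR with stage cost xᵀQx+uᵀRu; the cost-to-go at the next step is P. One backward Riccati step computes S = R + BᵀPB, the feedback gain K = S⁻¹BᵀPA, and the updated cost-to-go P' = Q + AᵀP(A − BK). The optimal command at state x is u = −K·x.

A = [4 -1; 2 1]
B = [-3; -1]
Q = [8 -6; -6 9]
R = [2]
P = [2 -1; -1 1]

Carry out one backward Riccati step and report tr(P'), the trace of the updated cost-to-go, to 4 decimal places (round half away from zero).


BᵀP = [-5.0000 2.0000]
S = R + BᵀPB = [2] + [13.0000] = [15.0000]
BᵀPA = [-16.0000 7.0000]
K = S⁻¹·BᵀPA = [-1.0667 0.4667]
A−BK = [0.8000 0.4000; 0.9333 1.4667]
AᵀP(A−BK) = [2.9333 -0.5333; -0.5333 1.7333]
P' = Q + AᵀP(A−BK) = [10.9333 -6.5333; -6.5333 10.7333]
tr(P') = 21.6667

21.6667


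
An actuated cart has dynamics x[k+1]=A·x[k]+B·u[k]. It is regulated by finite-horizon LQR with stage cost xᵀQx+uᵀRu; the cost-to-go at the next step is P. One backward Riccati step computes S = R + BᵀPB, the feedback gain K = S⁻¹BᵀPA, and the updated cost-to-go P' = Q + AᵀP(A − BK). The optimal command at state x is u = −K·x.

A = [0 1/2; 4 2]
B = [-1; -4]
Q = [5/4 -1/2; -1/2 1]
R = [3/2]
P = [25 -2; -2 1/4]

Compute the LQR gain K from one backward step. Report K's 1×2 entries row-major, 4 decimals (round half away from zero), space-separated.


0.2759 -0.4483

BᵀP = [-17.0000 1.0000]
S = R + BᵀPB = [3/2] + [13.0000] = [14.5000]
BᵀPA = [4.0000 -6.5000]
K = S⁻¹·BᵀPA = [0.2759 -0.4483]
A−BK = [0.2759 0.0517; 5.1034 0.2069]
AᵀP(A−BK) = [2.8966 -0.2069; -0.2069 0.3362]
P' = Q + AᵀP(A−BK) = [4.1466 -0.7069; -0.7069 1.3362]
tr(P') = 5.4828


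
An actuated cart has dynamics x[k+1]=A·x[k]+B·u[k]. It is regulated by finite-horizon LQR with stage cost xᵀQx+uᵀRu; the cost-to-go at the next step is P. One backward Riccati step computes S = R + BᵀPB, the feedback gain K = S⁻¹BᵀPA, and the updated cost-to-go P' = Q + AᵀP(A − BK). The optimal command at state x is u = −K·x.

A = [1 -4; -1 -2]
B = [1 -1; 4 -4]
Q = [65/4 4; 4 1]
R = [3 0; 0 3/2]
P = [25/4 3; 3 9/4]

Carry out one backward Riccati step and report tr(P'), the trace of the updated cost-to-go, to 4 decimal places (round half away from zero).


BᵀP = [18.2500 12.0000; -18.2500 -12.0000]
S = R + BᵀPB = [3 0; 0 3/2] + [66.2500 -66.2500; -66.2500 66.2500] = [69.2500 -66.2500; -66.2500 67.7500]
BᵀPA = [6.2500 -97.0000; -6.2500 97.0000]
K = S⁻¹·BᵀPA = [0.0310 -0.4808; -0.0620 0.9616]
A−BK = [0.9071 -2.5576; -1.3717 3.7695]
AᵀP(A−BK) = [1.9191 -5.4851; -5.4851 17.0892]
P' = Q + AᵀP(A−BK) = [18.1691 -1.4851; -1.4851 18.0892]
tr(P') = 36.2584

36.2584


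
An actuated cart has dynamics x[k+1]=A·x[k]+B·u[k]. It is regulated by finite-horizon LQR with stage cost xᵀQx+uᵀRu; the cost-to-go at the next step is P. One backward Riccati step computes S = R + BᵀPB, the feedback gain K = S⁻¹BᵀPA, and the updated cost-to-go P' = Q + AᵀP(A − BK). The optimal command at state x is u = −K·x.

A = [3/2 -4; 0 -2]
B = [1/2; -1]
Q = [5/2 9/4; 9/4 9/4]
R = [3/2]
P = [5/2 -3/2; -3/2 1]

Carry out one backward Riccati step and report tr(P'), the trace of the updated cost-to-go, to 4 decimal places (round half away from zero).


BᵀP = [2.7500 -1.7500]
S = R + BᵀPB = [3/2] + [3.1250] = [4.6250]
BᵀPA = [4.1250 -7.5000]
K = S⁻¹·BᵀPA = [0.8919 -1.6216]
A−BK = [1.0541 -3.1892; 0.8919 -3.6216]
AᵀP(A−BK) = [1.9459 -3.8108; -3.8108 7.8378]
P' = Q + AᵀP(A−BK) = [4.4459 -1.5608; -1.5608 10.0878]
tr(P') = 14.5338

14.5338


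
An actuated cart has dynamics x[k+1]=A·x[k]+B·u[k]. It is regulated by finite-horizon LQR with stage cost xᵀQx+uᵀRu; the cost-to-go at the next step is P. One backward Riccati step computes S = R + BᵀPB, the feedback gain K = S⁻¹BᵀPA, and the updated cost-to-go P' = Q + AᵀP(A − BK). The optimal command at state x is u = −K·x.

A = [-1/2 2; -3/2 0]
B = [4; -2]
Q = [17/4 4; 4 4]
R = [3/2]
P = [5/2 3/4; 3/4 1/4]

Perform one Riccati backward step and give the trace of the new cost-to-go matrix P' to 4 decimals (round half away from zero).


BᵀP = [8.5000 2.5000]
S = R + BᵀPB = [3/2] + [29.0000] = [30.5000]
BᵀPA = [-8.0000 17.0000]
K = S⁻¹·BᵀPA = [-0.2623 0.5574]
A−BK = [0.5492 -0.2295; -2.0246 1.1148]
AᵀP(A−BK) = [0.2141 -0.2910; -0.2910 0.5246]
P' = Q + AᵀP(A−BK) = [4.4641 3.7090; 3.7090 4.5246]
tr(P') = 8.9887

8.9887


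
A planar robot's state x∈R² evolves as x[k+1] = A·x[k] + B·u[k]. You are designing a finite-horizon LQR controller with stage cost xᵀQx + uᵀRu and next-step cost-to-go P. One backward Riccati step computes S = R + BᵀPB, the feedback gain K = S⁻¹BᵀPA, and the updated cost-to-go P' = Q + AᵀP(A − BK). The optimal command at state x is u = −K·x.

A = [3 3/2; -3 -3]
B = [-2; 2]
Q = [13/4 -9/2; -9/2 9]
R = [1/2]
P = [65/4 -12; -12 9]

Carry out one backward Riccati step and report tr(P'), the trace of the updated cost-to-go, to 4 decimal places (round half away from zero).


BᵀP = [-56.5000 42.0000]
S = R + BᵀPB = [1/2] + [197.0000] = [197.5000]
BᵀPA = [-295.5000 -210.7500]
K = S⁻¹·BᵀPA = [-1.4962 -1.0671]
A−BK = [0.0076 -0.6342; -0.0076 -0.8658]
AᵀP(A−BK) = [1.1222 0.8003; 0.8003 0.6736]
P' = Q + AᵀP(A−BK) = [4.3722 -3.6997; -3.6997 9.6736]
tr(P') = 14.0457

14.0457


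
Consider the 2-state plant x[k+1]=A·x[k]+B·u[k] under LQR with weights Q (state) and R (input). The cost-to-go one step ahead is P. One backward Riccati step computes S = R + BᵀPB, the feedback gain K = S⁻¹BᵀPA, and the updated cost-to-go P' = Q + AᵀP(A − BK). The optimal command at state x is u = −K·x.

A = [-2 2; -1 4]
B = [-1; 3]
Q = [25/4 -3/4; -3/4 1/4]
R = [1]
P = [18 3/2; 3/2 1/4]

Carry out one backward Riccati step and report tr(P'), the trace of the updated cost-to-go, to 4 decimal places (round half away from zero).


48.4184

BᵀP = [-13.5000 -0.7500]
S = R + BᵀPB = [1] + [11.2500] = [12.2500]
BᵀPA = [27.7500 -30.0000]
K = S⁻¹·BᵀPA = [2.2653 -2.4490]
A−BK = [0.2653 -0.4490; -7.7959 11.3469]
AᵀP(A−BK) = [15.3878 -20.0408; -20.0408 26.5306]
P' = Q + AᵀP(A−BK) = [21.6378 -20.7908; -20.7908 26.7806]
tr(P') = 48.4184


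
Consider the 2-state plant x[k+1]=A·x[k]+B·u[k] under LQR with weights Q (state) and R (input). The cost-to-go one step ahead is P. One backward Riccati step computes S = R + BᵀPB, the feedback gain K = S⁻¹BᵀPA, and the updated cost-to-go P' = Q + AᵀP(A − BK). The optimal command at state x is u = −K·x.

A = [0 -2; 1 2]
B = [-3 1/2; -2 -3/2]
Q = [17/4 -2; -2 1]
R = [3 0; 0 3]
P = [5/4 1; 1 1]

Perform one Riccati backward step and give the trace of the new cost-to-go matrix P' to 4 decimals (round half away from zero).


BᵀP = [-5.7500 -5.0000; -0.8750 -1.0000]
S = R + BᵀPB = [3 0; 0 3] + [27.2500 4.6250; 4.6250 1.0625] = [30.2500 4.6250; 4.6250 4.0625]
BᵀPA = [-5.0000 1.5000; -1.0000 -0.2500]
K = S⁻¹·BᵀPA = [-0.1546 0.0714; -0.0702 -0.1429]
A−BK = [-0.4286 -1.7143; 0.5856 1.9286]
AᵀP(A−BK) = [0.1570 0.2143; 0.2143 0.8571]
P' = Q + AᵀP(A−BK) = [4.4070 -1.7857; -1.7857 1.8571]
tr(P') = 6.2642

6.2642


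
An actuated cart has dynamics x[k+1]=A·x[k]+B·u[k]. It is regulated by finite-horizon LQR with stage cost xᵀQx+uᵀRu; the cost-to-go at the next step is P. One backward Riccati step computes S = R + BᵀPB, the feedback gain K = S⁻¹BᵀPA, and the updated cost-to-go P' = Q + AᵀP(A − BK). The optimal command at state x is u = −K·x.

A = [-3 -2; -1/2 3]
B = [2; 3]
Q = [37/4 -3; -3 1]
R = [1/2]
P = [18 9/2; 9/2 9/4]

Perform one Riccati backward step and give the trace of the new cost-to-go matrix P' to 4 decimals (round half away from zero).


39.6821

BᵀP = [49.5000 15.7500]
S = R + BᵀPB = [1/2] + [146.2500] = [146.7500]
BᵀPA = [-156.3750 -51.7500]
K = S⁻¹·BᵀPA = [-1.0656 -0.3526]
A−BK = [-0.8688 -1.2947; 2.6968 4.0579]
AᵀP(A−BK) = [9.4312 13.4808; 13.4808 20.0009]
P' = Q + AᵀP(A−BK) = [18.6812 10.4808; 10.4808 21.0009]
tr(P') = 39.6821


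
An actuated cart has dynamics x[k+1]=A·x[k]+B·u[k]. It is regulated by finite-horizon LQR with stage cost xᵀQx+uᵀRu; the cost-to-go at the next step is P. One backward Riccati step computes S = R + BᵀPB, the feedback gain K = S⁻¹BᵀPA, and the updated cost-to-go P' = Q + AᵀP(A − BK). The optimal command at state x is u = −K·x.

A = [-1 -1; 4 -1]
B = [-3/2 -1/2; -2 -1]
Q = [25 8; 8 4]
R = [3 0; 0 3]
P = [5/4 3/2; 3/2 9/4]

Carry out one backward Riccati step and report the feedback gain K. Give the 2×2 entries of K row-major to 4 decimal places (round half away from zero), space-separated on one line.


BᵀP = [-4.8750 -6.7500; -2.1250 -3.0000]
S = R + BᵀPB = [3 0; 0 3] + [20.8125 9.1875; 9.1875 4.0625] = [23.8125 9.1875; 9.1875 7.0625]
BᵀPA = [-22.1250 11.6250; -9.8750 5.1250]
K = S⁻¹·BᵀPA = [-0.7823 0.4180; -0.3805 0.1819]
A−BK = [-2.3637 -0.2820; 2.0548 0.0179]
AᵀP(A−BK) = [4.1835 -1.2054; -1.2054 0.7084]
P' = Q + AᵀP(A−BK) = [29.1835 6.7946; 6.7946 4.7084]
tr(P') = 33.8920

-0.7823 0.4180 -0.3805 0.1819


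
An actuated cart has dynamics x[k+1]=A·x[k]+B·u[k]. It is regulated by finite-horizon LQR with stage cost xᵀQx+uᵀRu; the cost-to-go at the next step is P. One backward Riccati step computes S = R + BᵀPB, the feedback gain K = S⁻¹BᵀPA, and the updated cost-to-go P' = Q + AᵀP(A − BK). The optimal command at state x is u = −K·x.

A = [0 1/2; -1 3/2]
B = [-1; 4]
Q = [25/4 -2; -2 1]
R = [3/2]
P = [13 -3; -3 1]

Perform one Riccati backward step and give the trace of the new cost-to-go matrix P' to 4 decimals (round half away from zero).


BᵀP = [-25.0000 7.0000]
S = R + BᵀPB = [3/2] + [53.0000] = [54.5000]
BᵀPA = [-7.0000 -2.0000]
K = S⁻¹·BᵀPA = [-0.1284 -0.0367]
A−BK = [-0.1284 0.4633; -0.4862 1.6468]
AᵀP(A−BK) = [0.1009 -0.2569; -0.2569 0.9266]
P' = Q + AᵀP(A−BK) = [6.3509 -2.2569; -2.2569 1.9266]
tr(P') = 8.2775

8.2775


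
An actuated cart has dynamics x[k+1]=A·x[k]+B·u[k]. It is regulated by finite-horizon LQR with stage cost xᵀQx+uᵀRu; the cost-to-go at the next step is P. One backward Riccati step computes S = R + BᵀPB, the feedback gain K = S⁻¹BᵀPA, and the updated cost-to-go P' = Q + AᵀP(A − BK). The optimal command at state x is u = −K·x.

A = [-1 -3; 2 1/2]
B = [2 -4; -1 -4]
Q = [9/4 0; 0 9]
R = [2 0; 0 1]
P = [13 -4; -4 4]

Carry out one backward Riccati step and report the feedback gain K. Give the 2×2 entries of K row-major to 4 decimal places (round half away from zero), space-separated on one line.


BᵀP = [30.0000 -12.0000; -36.0000 0.0000]
S = R + BᵀPB = [2 0; 0 1] + [72.0000 -72.0000; -72.0000 144.0000] = [74.0000 -72.0000; -72.0000 145.0000]
BᵀPA = [-54.0000 -96.0000; 36.0000 108.0000]
K = S⁻¹·BᵀPA = [-0.9445 -1.1078; -0.2207 0.1947]
A−BK = [0.0061 -0.0054; 0.1727 0.1711]
AᵀP(A−BK) = [1.9441 2.1670; 2.1670 2.6174]
P' = Q + AᵀP(A−BK) = [4.1941 2.1670; 2.1670 11.6174]
tr(P') = 15.8115

-0.9445 -1.1078 -0.2207 0.1947


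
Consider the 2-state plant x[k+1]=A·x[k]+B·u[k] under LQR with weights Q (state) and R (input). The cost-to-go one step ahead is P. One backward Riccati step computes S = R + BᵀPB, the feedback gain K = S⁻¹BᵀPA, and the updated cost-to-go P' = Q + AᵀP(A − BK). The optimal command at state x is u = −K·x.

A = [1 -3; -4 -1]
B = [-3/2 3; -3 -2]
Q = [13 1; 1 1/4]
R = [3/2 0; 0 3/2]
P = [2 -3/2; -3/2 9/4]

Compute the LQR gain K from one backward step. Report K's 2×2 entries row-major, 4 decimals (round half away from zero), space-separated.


0.7288 0.5918 0.7562 -0.5589

BᵀP = [1.5000 -4.5000; 9.0000 -9.0000]
S = R + BᵀPB = [3/2 0; 0 3/2] + [11.2500 13.5000; 13.5000 45.0000] = [12.7500 13.5000; 13.5000 46.5000]
BᵀPA = [19.5000 0.0000; 45.0000 -18.0000]
K = S⁻¹·BᵀPA = [0.7288 0.5918; 0.7562 -0.5589]
A−BK = [-0.1753 -0.4356; -0.3014 -0.3425]
AᵀP(A−BK) = [1.7616 0.1110; 0.1110 1.1897]
P' = Q + AᵀP(A−BK) = [14.7616 1.1110; 1.1110 1.4397]
tr(P') = 16.2014


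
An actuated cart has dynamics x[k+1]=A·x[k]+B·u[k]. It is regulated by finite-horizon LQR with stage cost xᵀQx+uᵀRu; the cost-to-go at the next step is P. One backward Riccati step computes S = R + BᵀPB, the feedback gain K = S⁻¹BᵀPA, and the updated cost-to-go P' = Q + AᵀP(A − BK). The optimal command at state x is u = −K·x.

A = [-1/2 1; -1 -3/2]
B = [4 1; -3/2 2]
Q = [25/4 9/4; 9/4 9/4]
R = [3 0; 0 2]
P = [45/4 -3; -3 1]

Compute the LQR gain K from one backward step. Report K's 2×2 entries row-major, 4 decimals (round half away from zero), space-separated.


BᵀP = [49.5000 -13.5000; 5.2500 -1.0000]
S = R + BᵀPB = [3 0; 0 2] + [218.2500 22.5000; 22.5000 3.2500] = [221.2500 22.5000; 22.5000 5.2500]
BᵀPA = [-11.2500 69.7500; -1.6250 6.7500]
K = S⁻¹·BᵀPA = [-0.0343 0.3270; -0.1624 -0.1159]
A−BK = [-0.2003 -0.1923; -0.7268 -0.7777]
AᵀP(A−BK) = [0.1624 0.1159; 0.1159 0.4712]
P' = Q + AᵀP(A−BK) = [6.4124 2.3659; 2.3659 2.7212]
tr(P') = 9.1336

-0.0343 0.3270 -0.1624 -0.1159
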